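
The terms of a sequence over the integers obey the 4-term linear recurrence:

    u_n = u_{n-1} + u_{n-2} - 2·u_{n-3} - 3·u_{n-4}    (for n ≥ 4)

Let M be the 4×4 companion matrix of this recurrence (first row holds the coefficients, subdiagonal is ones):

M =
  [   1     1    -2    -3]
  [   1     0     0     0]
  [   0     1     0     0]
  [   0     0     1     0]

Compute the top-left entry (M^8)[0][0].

-21

(M^8)[0][0] is the top entry after applying M 8 times to the unit state (1, 0, 0, 0). Equivalently it is h_{11} for the auxiliary sequence (h_n) obeying the same recurrence with h_3 = 1 and h_i = 0 for 0 ≤ i < 3:
h_4 = 1·1 + 1·0 + -2·0 + -3·0 = 1
h_5 = 1·1 + 1·1 + -2·0 + -3·0 = 2
h_6 = 1·2 + 1·1 + -2·1 + -3·0 = 1
h_7 = 1·1 + 1·2 + -2·1 + -3·1 = -2
h_8 = 1·-2 + 1·1 + -2·2 + -3·1 = -8
h_9 = 1·-8 + 1·-2 + -2·1 + -3·2 = -18
h_10 = 1·-18 + 1·-8 + -2·-2 + -3·1 = -25
h_11 = 1·-25 + 1·-18 + -2·-8 + -3·-2 = -21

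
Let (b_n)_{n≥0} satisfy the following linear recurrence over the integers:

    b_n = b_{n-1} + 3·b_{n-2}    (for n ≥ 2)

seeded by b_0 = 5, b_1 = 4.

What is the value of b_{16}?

b_2 = 1·4 + 3·5 = 19
b_3 = 1·19 + 3·4 = 31
b_4 = 1·31 + 3·19 = 88
b_5 = 1·88 + 3·31 = 181
b_6 = 1·181 + 3·88 = 445
b_7 = 1·445 + 3·181 = 988
b_8 = 1·988 + 3·445 = 2323
b_9 = 1·2323 + 3·988 = 5287
b_10 = 1·5287 + 3·2323 = 12256
b_11 = 1·12256 + 3·5287 = 28117
b_12 = 1·28117 + 3·12256 = 64885
b_13 = 1·64885 + 3·28117 = 149236
b_14 = 1·149236 + 3·64885 = 343891
b_15 = 1·343891 + 3·149236 = 791599
b_16 = 1·791599 + 3·343891 = 1823272

1823272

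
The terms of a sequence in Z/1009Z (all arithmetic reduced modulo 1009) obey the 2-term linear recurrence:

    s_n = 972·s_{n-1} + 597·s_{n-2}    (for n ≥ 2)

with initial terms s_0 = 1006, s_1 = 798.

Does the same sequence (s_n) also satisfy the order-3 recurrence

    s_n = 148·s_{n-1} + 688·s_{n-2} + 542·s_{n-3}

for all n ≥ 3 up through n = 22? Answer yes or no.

no

Terms s_0..s_22: 1006, 798, 971, 555, 166, 295, 404, 736, 48, 719, 35, 132, 876, 987, 115, 773, 703, 591, 278, 490, 522, 786, 32
n=3: candidate gives 950, actual s_3 = 555 ✗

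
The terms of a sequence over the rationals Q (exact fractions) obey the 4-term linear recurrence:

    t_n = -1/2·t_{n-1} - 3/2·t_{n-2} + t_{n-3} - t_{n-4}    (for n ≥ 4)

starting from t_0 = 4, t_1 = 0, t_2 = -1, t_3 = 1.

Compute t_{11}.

t_4 = -1/2·1 + -3/2·-1 + 1·0 + -1·4 = -3
t_5 = -1/2·-3 + -3/2·1 + 1·-1 + -1·0 = -1
t_6 = -1/2·-1 + -3/2·-3 + 1·1 + -1·-1 = 7
t_7 = -1/2·7 + -3/2·-1 + 1·-3 + -1·1 = -6
t_8 = -1/2·-6 + -3/2·7 + 1·-1 + -1·-3 = -11/2
t_9 = -1/2·-11/2 + -3/2·-6 + 1·7 + -1·-1 = 79/4
t_10 = -1/2·79/4 + -3/2·-11/2 + 1·-6 + -1·7 = -117/8
t_11 = -1/2·-117/8 + -3/2·79/4 + 1·-11/2 + -1·-6 = -349/16

-349/16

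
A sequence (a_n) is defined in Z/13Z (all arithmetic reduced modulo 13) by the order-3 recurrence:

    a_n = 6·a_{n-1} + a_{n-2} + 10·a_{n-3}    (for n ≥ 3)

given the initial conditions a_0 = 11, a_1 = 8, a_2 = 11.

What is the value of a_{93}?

a_3 = 6·11 + 1·8 + 10·11 = 2
a_4 = 6·2 + 1·11 + 10·8 = 12
a_5 = 6·12 + 1·2 + 10·11 = 2
a_6 = 6·2 + 1·12 + 10·2 = 5
a_7 = 6·5 + 1·2 + 10·12 = 9
a_8 = 6·9 + 1·5 + 10·2 = 1
a_9 = 6·1 + 1·9 + 10·5 = 0
a_10 = 6·0 + 1·1 + 10·9 = 0
a_11 = 6·0 + 1·0 + 10·1 = 10
a_12 = 6·10 + 1·0 + 10·0 = 8
a_13 = 6·8 + 1·10 + 10·0 = 6
a_14 = 6·6 + 1·8 + 10·10 = 1
a_15 = 6·1 + 1·6 + 10·8 = 1
a_16 = 6·1 + 1·1 + 10·6 = 2
a_17 = 6·2 + 1·1 + 10·1 = 10
a_18 = 6·10 + 1·2 + 10·1 = 7
a_19 = 6·7 + 1·10 + 10·2 = 7
a_20 = 6·7 + 1·7 + 10·10 = 6
a_21 = 6·6 + 1·7 + 10·7 = 9
a_22 = 6·9 + 1·6 + 10·7 = 0
a_23 = 6·0 + 1·9 + 10·6 = 4
a_24 = 6·4 + 1·0 + 10·9 = 10
a_25 = 6·10 + 1·4 + 10·0 = 12
a_26 = 6·12 + 1·10 + 10·4 = 5
a_27 = 6·5 + 1·12 + 10·10 = 12
a_28 = 6·12 + 1·5 + 10·12 = 2
a_29 = 6·2 + 1·12 + 10·5 = 9
a_30 = 6·9 + 1·2 + 10·12 = 7
a_31 = 6·7 + 1·9 + 10·2 = 6
a_32 = 6·6 + 1·7 + 10·9 = 3
a_33 = 6·3 + 1·6 + 10·7 = 3
a_34 = 6·3 + 1·3 + 10·6 = 3
a_35 = 6·3 + 1·3 + 10·3 = 12
a_36 = 6·12 + 1·3 + 10·3 = 1
a_37 = 6·1 + 1·12 + 10·3 = 9
a_38 = 6·9 + 1·1 + 10·12 = 6
a_39 = 6·6 + 1·9 + 10·1 = 3
a_40 = 6·3 + 1·6 + 10·9 = 10
a_41 = 6·10 + 1·3 + 10·6 = 6
a_42 = 6·6 + 1·10 + 10·3 = 11
a_43 = 6·11 + 1·6 + 10·10 = 3
a_44 = 6·3 + 1·11 + 10·6 = 11
a_45 = 6·11 + 1·3 + 10·11 = 10
a_46 = 6·10 + 1·11 + 10·3 = 10
a_47 = 6·10 + 1·10 + 10·11 = 11
a_48 = 6·11 + 1·10 + 10·10 = 7
a_49 = 6·7 + 1·11 + 10·10 = 10
a_50 = 6·10 + 1·7 + 10·11 = 8
a_51 = 6·8 + 1·10 + 10·7 = 11
a_52 = 6·11 + 1·8 + 10·10 = 5
a_53 = 6·5 + 1·11 + 10·8 = 4
a_54 = 6·4 + 1·5 + 10·11 = 9
a_55 = 6·9 + 1·4 + 10·5 = 4
a_56 = 6·4 + 1·9 + 10·4 = 8
a_57 = 6·8 + 1·4 + 10·9 = 12
a_58 = 6·12 + 1·8 + 10·4 = 3
a_59 = 6·3 + 1·12 + 10·8 = 6
a_60 = 6·6 + 1·3 + 10·12 = 3
a_61 = 6·3 + 1·6 + 10·3 = 2
a_62 = 6·2 + 1·3 + 10·6 = 10
a_63 = 6·10 + 1·2 + 10·3 = 1
a_64 = 6·1 + 1·10 + 10·2 = 10
a_65 = 6·10 + 1·1 + 10·10 = 5
a_66 = 6·5 + 1·10 + 10·1 = 11
a_67 = 6·11 + 1·5 + 10·10 = 2
a_68 = 6·2 + 1·11 + 10·5 = 8
a_69 = 6·8 + 1·2 + 10·11 = 4
a_70 = 6·4 + 1·8 + 10·2 = 0
a_71 = 6·0 + 1·4 + 10·8 = 6
a_72 = 6·6 + 1·0 + 10·4 = 11
a_73 = 6·11 + 1·6 + 10·0 = 7
a_74 = 6·7 + 1·11 + 10·6 = 9
a_75 = 6·9 + 1·7 + 10·11 = 2
a_76 = 6·2 + 1·9 + 10·7 = 0
a_77 = 6·0 + 1·2 + 10·9 = 1
a_78 = 6·1 + 1·0 + 10·2 = 0
a_79 = 6·0 + 1·1 + 10·0 = 1
a_80 = 6·1 + 1·0 + 10·1 = 3
a_81 = 6·3 + 1·1 + 10·0 = 6
a_82 = 6·6 + 1·3 + 10·1 = 10
a_83 = 6·10 + 1·6 + 10·3 = 5
a_84 = 6·5 + 1·10 + 10·6 = 9
a_85 = 6·9 + 1·5 + 10·10 = 3
a_86 = 6·3 + 1·9 + 10·5 = 12
a_87 = 6·12 + 1·3 + 10·9 = 9
a_88 = 6·9 + 1·12 + 10·3 = 5
a_89 = 6·5 + 1·9 + 10·12 = 3
a_90 = 6·3 + 1·5 + 10·9 = 9
a_91 = 6·9 + 1·3 + 10·5 = 3
a_92 = 6·3 + 1·9 + 10·3 = 5
a_93 = 6·5 + 1·3 + 10·9 = 6

6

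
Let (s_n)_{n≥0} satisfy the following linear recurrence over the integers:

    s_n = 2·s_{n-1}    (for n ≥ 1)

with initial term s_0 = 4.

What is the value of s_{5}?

128

s_1 = 2·4 = 8
s_2 = 2·8 = 16
s_3 = 2·16 = 32
s_4 = 2·32 = 64
s_5 = 2·64 = 128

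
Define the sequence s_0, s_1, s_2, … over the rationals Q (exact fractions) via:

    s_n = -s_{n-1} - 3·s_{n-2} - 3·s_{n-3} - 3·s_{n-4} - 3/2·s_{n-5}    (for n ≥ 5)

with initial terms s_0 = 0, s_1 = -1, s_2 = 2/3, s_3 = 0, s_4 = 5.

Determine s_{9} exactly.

s_5 = -1·5 + -3·0 + -3·2/3 + -3·-1 + -3/2·0 = -4
s_6 = -1·-4 + -3·5 + -3·0 + -3·2/3 + -3/2·-1 = -23/2
s_7 = -1·-23/2 + -3·-4 + -3·5 + -3·0 + -3/2·2/3 = 15/2
s_8 = -1·15/2 + -3·-23/2 + -3·-4 + -3·5 + -3/2·0 = 24
s_9 = -1·24 + -3·15/2 + -3·-23/2 + -3·-4 + -3/2·5 = -15/2

-15/2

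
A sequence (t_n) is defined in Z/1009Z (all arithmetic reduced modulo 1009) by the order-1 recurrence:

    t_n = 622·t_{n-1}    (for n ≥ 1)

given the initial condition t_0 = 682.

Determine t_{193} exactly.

976

t_1 = 622·682 = 424
t_2 = 622·424 = 379
t_3 = 622·379 = 641
t_4 = 622·641 = 147
t_5 = 622·147 = 624
t_6 = 622·624 = 672
t_7 = 622·672 = 258
t_8 = 622·258 = 45
t_9 = 622·45 = 747
t_10 = 622·747 = 494
t_11 = 622·494 = 532
t_12 = 622·532 = 961
t_13 = 622·961 = 414
t_14 = 622·414 = 213
t_15 = 622·213 = 307
t_16 = 622·307 = 253
t_17 = 622·253 = 971
t_18 = 622·971 = 580
t_19 = 622·580 = 547
t_20 = 622·547 = 201
t_21 = 622·201 = 915
t_22 = 622·915 = 54
t_23 = 622·54 = 291
t_24 = 622·291 = 391
t_25 = 622·391 = 33
t_26 = 622·33 = 346
t_27 = 622·346 = 295
t_28 = 622·295 = 861
t_29 = 622·861 = 772
t_30 = 622·772 = 909
t_31 = 622·909 = 358
t_32 = 622·358 = 696
t_33 = 622·696 = 51
t_34 = 622·51 = 443
t_35 = 622·443 = 89
t_36 = 622·89 = 872
t_37 = 622·872 = 551
t_38 = 622·551 = 671
t_39 = 622·671 = 645
t_40 = 622·645 = 617
t_41 = 622·617 = 354
t_42 = 622·354 = 226
t_43 = 622·226 = 321
t_44 = 622·321 = 889
t_45 = 622·889 = 26
t_46 = 622·26 = 28
t_47 = 622·28 = 263
t_48 = 622·263 = 128
t_49 = 622·128 = 914
t_50 = 622·914 = 441
t_51 = 622·441 = 863
t_52 = 622·863 = 1007
t_53 = 622·1007 = 774
t_54 = 622·774 = 135
t_55 = 622·135 = 223
t_56 = 622·223 = 473
t_57 = 622·473 = 587
t_58 = 622·587 = 865
t_59 = 622·865 = 233
t_60 = 622·233 = 639
t_61 = 622·639 = 921
t_62 = 622·921 = 759
t_63 = 622·759 = 895
t_64 = 622·895 = 731
t_65 = 622·731 = 632
t_66 = 622·632 = 603
t_67 = 622·603 = 727
t_68 = 622·727 = 162
t_69 = 622·162 = 873
t_70 = 622·873 = 164
t_71 = 622·164 = 99
t_72 = 622·99 = 29
t_73 = 622·29 = 885
t_74 = 622·885 = 565
t_75 = 622·565 = 298
t_76 = 622·298 = 709
t_77 = 622·709 = 65
t_78 = 622·65 = 70
t_79 = 622·70 = 153
t_80 = 622·153 = 320
t_81 = 622·320 = 267
t_82 = 622·267 = 598
t_83 = 622·598 = 644
t_84 = 622·644 = 1004
t_85 = 622·1004 = 926
t_86 = 622·926 = 842
t_87 = 622·842 = 53
t_88 = 622·53 = 678
t_89 = 622·678 = 963
t_90 = 622·963 = 649
t_91 = 622·649 = 78
t_92 = 622·78 = 84
t_93 = 622·84 = 789
t_94 = 622·789 = 384
t_95 = 622·384 = 724
t_96 = 622·724 = 314
t_97 = 622·314 = 571
t_98 = 622·571 = 1003
t_99 = 622·1003 = 304
t_100 = 622·304 = 405
t_101 = 622·405 = 669
t_102 = 622·669 = 410
t_103 = 622·410 = 752
t_104 = 622·752 = 577
t_105 = 622·577 = 699
t_106 = 622·699 = 908
t_107 = 622·908 = 745
t_108 = 622·745 = 259
t_109 = 622·259 = 667
t_110 = 622·667 = 175
t_111 = 622·175 = 887
t_112 = 622·887 = 800
t_113 = 622·800 = 163
t_114 = 622·163 = 486
t_115 = 622·486 = 601
t_116 = 622·601 = 492
t_117 = 622·492 = 297
t_118 = 622·297 = 87
t_119 = 622·87 = 637
t_120 = 622·637 = 686
t_121 = 622·686 = 894
t_122 = 622·894 = 109
t_123 = 622·109 = 195
t_124 = 622·195 = 210
t_125 = 622·210 = 459
t_126 = 622·459 = 960
t_127 = 622·960 = 801
t_128 = 622·801 = 785
t_129 = 622·785 = 923
t_130 = 622·923 = 994
t_131 = 622·994 = 760
t_132 = 622·760 = 508
t_133 = 622·508 = 159
t_134 = 622·159 = 16
t_135 = 622·16 = 871
t_136 = 622·871 = 938
t_137 = 622·938 = 234
t_138 = 622·234 = 252
t_139 = 622·252 = 349
t_140 = 622·349 = 143
t_141 = 622·143 = 154
t_142 = 622·154 = 942
t_143 = 622·942 = 704
t_144 = 622·704 = 991
t_145 = 622·991 = 912
t_146 = 622·912 = 206
t_147 = 622·206 = 998
t_148 = 622·998 = 221
t_149 = 622·221 = 238
t_150 = 622·238 = 722
t_151 = 622·722 = 79
t_152 = 622·79 = 706
t_153 = 622·706 = 217
t_154 = 622·217 = 777
t_155 = 622·777 = 992
t_156 = 622·992 = 525
t_157 = 622·525 = 643
t_158 = 622·643 = 382
t_159 = 622·382 = 489
t_160 = 622·489 = 449
t_161 = 622·449 = 794
t_162 = 622·794 = 467
t_163 = 622·467 = 891
t_164 = 622·891 = 261
t_165 = 622·261 = 902
t_166 = 622·902 = 40
t_167 = 622·40 = 664
t_168 = 622·664 = 327
t_169 = 622·327 = 585
t_170 = 622·585 = 630
t_171 = 622·630 = 368
t_172 = 622·368 = 862
t_173 = 622·862 = 385
t_174 = 622·385 = 337
t_175 = 622·337 = 751
t_176 = 622·751 = 964
t_177 = 622·964 = 262
t_178 = 622·262 = 515
t_179 = 622·515 = 477
t_180 = 622·477 = 48
t_181 = 622·48 = 595
t_182 = 622·595 = 796
t_183 = 622·796 = 702
t_184 = 622·702 = 756
t_185 = 622·756 = 38
t_186 = 622·38 = 429
t_187 = 622·429 = 462
t_188 = 622·462 = 808
t_189 = 622·808 = 94
t_190 = 622·94 = 955
t_191 = 622·955 = 718
t_192 = 622·718 = 618
t_193 = 622·618 = 976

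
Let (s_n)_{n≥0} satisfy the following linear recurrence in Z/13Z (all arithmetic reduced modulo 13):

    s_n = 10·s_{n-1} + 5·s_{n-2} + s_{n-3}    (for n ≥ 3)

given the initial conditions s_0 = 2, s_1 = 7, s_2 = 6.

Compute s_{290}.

6

s_3 = 10·6 + 5·7 + 1·2 = 6
s_4 = 10·6 + 5·6 + 1·7 = 6
s_5 = 10·6 + 5·6 + 1·6 = 5
s_6 = 10·5 + 5·6 + 1·6 = 8
s_7 = 10·8 + 5·5 + 1·6 = 7
s_8 = 10·7 + 5·8 + 1·5 = 11
s_9 = 10·11 + 5·7 + 1·8 = 10
s_10 = 10·10 + 5·11 + 1·7 = 6
s_11 = 10·6 + 5·10 + 1·11 = 4
s_12 = 10·4 + 5·6 + 1·10 = 2
s_13 = 10·2 + 5·4 + 1·6 = 7
s_14 = 10·7 + 5·2 + 1·4 = 6
(s_12, s_13, s_14) = (2, 7, 6) = (s_0, s_1, s_2), so the sequence has period 12.
290 ≡ 2 (mod 12), hence s_290 = s_2 = 6.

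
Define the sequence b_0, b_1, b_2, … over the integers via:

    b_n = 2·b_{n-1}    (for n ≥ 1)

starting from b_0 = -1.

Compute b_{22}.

b_1 = 2·-1 = -2
b_2 = 2·-2 = -4
b_3 = 2·-4 = -8
b_4 = 2·-8 = -16
b_5 = 2·-16 = -32
b_6 = 2·-32 = -64
b_7 = 2·-64 = -128
b_8 = 2·-128 = -256
b_9 = 2·-256 = -512
b_10 = 2·-512 = -1024
b_11 = 2·-1024 = -2048
b_12 = 2·-2048 = -4096
b_13 = 2·-4096 = -8192
b_14 = 2·-8192 = -16384
b_15 = 2·-16384 = -32768
b_16 = 2·-32768 = -65536
b_17 = 2·-65536 = -131072
b_18 = 2·-131072 = -262144
b_19 = 2·-262144 = -524288
b_20 = 2·-524288 = -1048576
b_21 = 2·-1048576 = -2097152
b_22 = 2·-2097152 = -4194304

-4194304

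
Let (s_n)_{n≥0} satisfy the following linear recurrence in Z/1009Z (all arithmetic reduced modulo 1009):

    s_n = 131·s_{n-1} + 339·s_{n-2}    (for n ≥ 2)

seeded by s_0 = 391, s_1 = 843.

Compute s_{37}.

826

s_2 = 131·843 + 339·391 = 822
s_3 = 131·822 + 339·843 = 958
s_4 = 131·958 + 339·822 = 556
s_5 = 131·556 + 339·958 = 52
s_6 = 131·52 + 339·556 = 559
s_7 = 131·559 + 339·52 = 47
s_8 = 131·47 + 339·559 = 921
s_9 = 131·921 + 339·47 = 369
s_10 = 131·369 + 339·921 = 345
s_11 = 131·345 + 339·369 = 774
s_12 = 131·774 + 339·345 = 405
s_13 = 131·405 + 339·774 = 633
s_14 = 131·633 + 339·405 = 256
s_15 = 131·256 + 339·633 = 918
s_16 = 131·918 + 339·256 = 197
s_17 = 131·197 + 339·918 = 3
s_18 = 131·3 + 339·197 = 582
s_19 = 131·582 + 339·3 = 575
s_20 = 131·575 + 339·582 = 193
s_21 = 131·193 + 339·575 = 246
s_22 = 131·246 + 339·193 = 789
s_23 = 131·789 + 339·246 = 88
s_24 = 131·88 + 339·789 = 515
s_25 = 131·515 + 339·88 = 433
s_26 = 131·433 + 339·515 = 247
s_27 = 131·247 + 339·433 = 551
s_28 = 131·551 + 339·247 = 528
s_29 = 131·528 + 339·551 = 680
s_30 = 131·680 + 339·528 = 687
s_31 = 131·687 + 339·680 = 664
s_32 = 131·664 + 339·687 = 24
s_33 = 131·24 + 339·664 = 206
s_34 = 131·206 + 339·24 = 816
s_35 = 131·816 + 339·206 = 155
s_36 = 131·155 + 339·816 = 283
s_37 = 131·283 + 339·155 = 826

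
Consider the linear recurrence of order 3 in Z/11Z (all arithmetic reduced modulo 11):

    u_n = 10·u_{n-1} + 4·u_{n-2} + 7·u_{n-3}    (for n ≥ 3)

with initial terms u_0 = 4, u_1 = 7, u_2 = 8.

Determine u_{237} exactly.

u_3 = 10·8 + 4·7 + 7·4 = 4
u_4 = 10·4 + 4·8 + 7·7 = 0
u_5 = 10·0 + 4·4 + 7·8 = 6
u_6 = 10·6 + 4·0 + 7·4 = 0
u_7 = 10·0 + 4·6 + 7·0 = 2
u_8 = 10·2 + 4·0 + 7·6 = 7
Continuing the recurrence:
  u_9 = 1;  u_10 = 8;  u_11 = 1;  u_12 = 5;  u_13 = 0;  u_14 = 5
  u_15 = 8;  u_16 = 1;  u_17 = 0;  u_18 = 5;  u_19 = 2;  u_20 = 7
  u_21 = 3;  u_22 = 6;  u_23 = 0;  u_24 = 1;  u_25 = 8;  u_26 = 7
  u_27 = 10;  u_28 = 8;  u_29 = 4;  u_30 = 10;  u_31 = 7;  u_32 = 6
  u_33 = 4;  u_34 = 3;  u_35 = 0;  u_36 = 7;  u_37 = 3;  u_38 = 3
  u_39 = 3;  u_40 = 8;  u_41 = 3;  u_42 = 6;  u_43 = 7;  u_44 = 5
  u_45 = 10;  u_46 = 4;  u_47 = 5;  u_48 = 4;  u_49 = 0;  u_50 = 7
  u_51 = 10;  u_52 = 7;  u_53 = 5;  u_54 = 5;  u_55 = 9;  u_56 = 2
  u_57 = 3;  u_58 = 2;  u_59 = 2;  u_60 = 5;  u_61 = 6;  u_62 = 6
  u_63 = 9;  u_64 = 2;  u_65 = 10;  u_66 = 6;  u_67 = 4;  u_68 = 2
  u_69 = 1;  u_70 = 2;  u_71 = 5;  u_72 = 10;  u_73 = 2;  u_74 = 7
  u_75 = 5;  u_76 = 4;  u_77 = 10;  u_78 = 8;  u_79 = 5;  u_80 = 9
  u_81 = 1;  u_82 = 4;  u_83 = 8;  u_84 = 4;  u_85 = 1;  u_86 = 5
  u_87 = 5;  u_88 = 0;  u_89 = 0;  u_90 = 2;  u_91 = 9;  u_92 = 10
  u_93 = 7;  u_94 = 8;  u_95 = 2;  u_96 = 2;  u_97 = 7;  u_98 = 4
  u_99 = 5;  u_100 = 5;  u_101 = 10;  u_102 = 1;  u_103 = 8;  u_104 = 0
  u_105 = 6;  u_106 = 6;  u_107 = 7;  u_108 = 4;  u_109 = 0;  u_110 = 10
  u_111 = 7;  u_112 = 0;  u_113 = 10;  u_114 = 6;  u_115 = 1;  u_116 = 5
  u_117 = 8;  u_118 = 8;  u_119 = 4;  u_120 = 7;  u_121 = 10;  u_122 = 2
  u_123 = 10;  u_124 = 2;  u_125 = 8;  u_126 = 4;  u_127 = 9;  u_128 = 8
  u_129 = 1;  u_130 = 6;  u_131 = 10;  u_132 = 10;  u_133 = 6;  u_134 = 5
  u_135 = 1;  u_136 = 6;  u_137 = 0;  u_138 = 9;  u_139 = 0;  u_140 = 3
  u_141 = 5;  u_142 = 7;  u_143 = 1;  u_144 = 7;  u_145 = 2;  u_146 = 0
  u_147 = 2;  u_148 = 1;  u_149 = 7;  u_150 = 0;  u_151 = 2;  u_152 = 3
  u_153 = 5;  u_154 = 10;  u_155 = 9;  u_156 = 0;  u_157 = 7;  u_158 = 1
  u_159 = 5;  u_160 = 4;  u_161 = 1;  u_162 = 6;  u_163 = 4;  u_164 = 5
  u_165 = 9;  u_166 = 6;  u_167 = 10;  u_168 = 0;  u_169 = 5;  u_170 = 10
  u_171 = 10;  u_172 = 10;  u_173 = 1;  u_174 = 10;  u_175 = 9;  u_176 = 5
  u_177 = 2;  u_178 = 4;  u_179 = 6;  u_180 = 2;  u_181 = 6;  u_182 = 0
  u_183 = 5;  u_184 = 4;  u_185 = 5;  u_186 = 2;  u_187 = 2;  u_188 = 8
  u_189 = 3;  u_190 = 10;  u_191 = 3;  u_192 = 3;  u_193 = 2;  u_194 = 9
  u_195 = 9;  u_196 = 8;  u_197 = 3;  u_198 = 4;  u_199 = 9;  u_200 = 6
  u_201 = 3;  u_202 = 7;  u_203 = 3;  u_204 = 2;  u_205 = 4;  u_206 = 3
  u_207 = 5;  u_208 = 2;  u_209 = 6;  u_210 = 4;  u_211 = 1;  u_212 = 2
  u_213 = 8;  u_214 = 7;  u_215 = 6;  u_216 = 1;  u_217 = 6;  u_218 = 7
  u_219 = 2;  u_220 = 2;  u_221 = 0;  u_222 = 0;  u_223 = 3;  u_224 = 8
  u_225 = 4;  u_226 = 5;  u_227 = 1;  u_228 = 3;  u_229 = 3;  u_230 = 5
  u_231 = 6;  u_232 = 2;  u_233 = 2;  u_234 = 4;  u_235 = 7
u_236 = 10·7 + 4·4 + 7·2 = 1
u_237 = 10·1 + 4·7 + 7·4 = 0

0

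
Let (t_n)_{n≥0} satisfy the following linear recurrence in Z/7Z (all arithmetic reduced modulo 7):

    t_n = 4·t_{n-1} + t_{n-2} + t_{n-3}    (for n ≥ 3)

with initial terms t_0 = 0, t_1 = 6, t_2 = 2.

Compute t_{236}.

4

t_3 = 4·2 + 1·6 + 1·0 = 0
t_4 = 4·0 + 1·2 + 1·6 = 1
t_5 = 4·1 + 1·0 + 1·2 = 6
t_6 = 4·6 + 1·1 + 1·0 = 4
t_7 = 4·4 + 1·6 + 1·1 = 2
t_8 = 4·2 + 1·4 + 1·6 = 4
t_9 = 4·4 + 1·2 + 1·4 = 1
t_10 = 4·1 + 1·4 + 1·2 = 3
t_11 = 4·3 + 1·1 + 1·4 = 3
t_12 = 4·3 + 1·3 + 1·1 = 2
t_13 = 4·2 + 1·3 + 1·3 = 0
t_14 = 4·0 + 1·2 + 1·3 = 5
t_15 = 4·5 + 1·0 + 1·2 = 1
t_16 = 4·1 + 1·5 + 1·0 = 2
t_17 = 4·2 + 1·1 + 1·5 = 0
t_18 = 4·0 + 1·2 + 1·1 = 3
t_19 = 4·3 + 1·0 + 1·2 = 0
t_20 = 4·0 + 1·3 + 1·0 = 3
t_21 = 4·3 + 1·0 + 1·3 = 1
t_22 = 4·1 + 1·3 + 1·0 = 0
t_23 = 4·0 + 1·1 + 1·3 = 4
t_24 = 4·4 + 1·0 + 1·1 = 3
t_25 = 4·3 + 1·4 + 1·0 = 2
t_26 = 4·2 + 1·3 + 1·4 = 1
t_27 = 4·1 + 1·2 + 1·3 = 2
t_28 = 4·2 + 1·1 + 1·2 = 4
t_29 = 4·4 + 1·2 + 1·1 = 5
t_30 = 4·5 + 1·4 + 1·2 = 5
t_31 = 4·5 + 1·5 + 1·4 = 1
t_32 = 4·1 + 1·5 + 1·5 = 0
t_33 = 4·0 + 1·1 + 1·5 = 6
t_34 = 4·6 + 1·0 + 1·1 = 4
t_35 = 4·4 + 1·6 + 1·0 = 1
t_36 = 4·1 + 1·4 + 1·6 = 0
t_37 = 4·0 + 1·1 + 1·4 = 5
t_38 = 4·5 + 1·0 + 1·1 = 0
t_39 = 4·0 + 1·5 + 1·0 = 5
t_40 = 4·5 + 1·0 + 1·5 = 4
t_41 = 4·4 + 1·5 + 1·0 = 0
t_42 = 4·0 + 1·4 + 1·5 = 2
t_43 = 4·2 + 1·0 + 1·4 = 5
t_44 = 4·5 + 1·2 + 1·0 = 1
t_45 = 4·1 + 1·5 + 1·2 = 4
t_46 = 4·4 + 1·1 + 1·5 = 1
t_47 = 4·1 + 1·4 + 1·1 = 2
t_48 = 4·2 + 1·1 + 1·4 = 6
t_49 = 4·6 + 1·2 + 1·1 = 6
t_50 = 4·6 + 1·6 + 1·2 = 4
t_51 = 4·4 + 1·6 + 1·6 = 0
t_52 = 4·0 + 1·4 + 1·6 = 3
t_53 = 4·3 + 1·0 + 1·4 = 2
t_54 = 4·2 + 1·3 + 1·0 = 4
t_55 = 4·4 + 1·2 + 1·3 = 0
t_56 = 4·0 + 1·4 + 1·2 = 6
t_57 = 4·6 + 1·0 + 1·4 = 0
t_58 = 4·0 + 1·6 + 1·0 = 6
t_59 = 4·6 + 1·0 + 1·6 = 2
(t_57, t_58, t_59) = (0, 6, 2) = (t_0, t_1, t_2), so the sequence has period 57.
236 ≡ 8 (mod 57), hence t_236 = t_8 = 4.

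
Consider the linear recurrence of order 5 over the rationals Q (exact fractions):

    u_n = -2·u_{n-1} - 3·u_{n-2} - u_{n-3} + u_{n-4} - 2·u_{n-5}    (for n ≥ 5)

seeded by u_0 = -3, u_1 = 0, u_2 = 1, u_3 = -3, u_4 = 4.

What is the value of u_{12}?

u_5 = -2·4 + -3·-3 + -1·1 + 1·0 + -2·-3 = 6
u_6 = -2·6 + -3·4 + -1·-3 + 1·1 + -2·0 = -20
u_7 = -2·-20 + -3·6 + -1·4 + 1·-3 + -2·1 = 13
u_8 = -2·13 + -3·-20 + -1·6 + 1·4 + -2·-3 = 38
u_9 = -2·38 + -3·13 + -1·-20 + 1·6 + -2·4 = -97
u_10 = -2·-97 + -3·38 + -1·13 + 1·-20 + -2·6 = 35
u_11 = -2·35 + -3·-97 + -1·38 + 1·13 + -2·-20 = 236
u_12 = -2·236 + -3·35 + -1·-97 + 1·38 + -2·13 = -468

-468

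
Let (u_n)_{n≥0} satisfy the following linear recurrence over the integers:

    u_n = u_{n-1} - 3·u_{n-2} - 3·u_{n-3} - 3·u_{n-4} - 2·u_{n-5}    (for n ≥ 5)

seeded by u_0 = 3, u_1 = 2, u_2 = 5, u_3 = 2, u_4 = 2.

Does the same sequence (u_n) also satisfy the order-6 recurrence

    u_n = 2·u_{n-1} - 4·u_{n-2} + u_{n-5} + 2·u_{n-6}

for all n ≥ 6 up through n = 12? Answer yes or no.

Terms u_0..u_12: 3, 2, 5, 2, 2, -31, -62, 9, 278, 526, -87, -2402, -4571
n=6: candidate gives -62, actual u_6 = -62 ✓
n=7: candidate gives 9, actual u_7 = 9 ✓
n=8: candidate gives 278, actual u_8 = 278 ✓
n=9: candidate gives 526, actual u_9 = 526 ✓
n=10: candidate gives -87, actual u_10 = -87 ✓
n=11: candidate gives -2402, actual u_11 = -2402 ✓
n=12: candidate gives -4571, actual u_12 = -4571 ✓

yes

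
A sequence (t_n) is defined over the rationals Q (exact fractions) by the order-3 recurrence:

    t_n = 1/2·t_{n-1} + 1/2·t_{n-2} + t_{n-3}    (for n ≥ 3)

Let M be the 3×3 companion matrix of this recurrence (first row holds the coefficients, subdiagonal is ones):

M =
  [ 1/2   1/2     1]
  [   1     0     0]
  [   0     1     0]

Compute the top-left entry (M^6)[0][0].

235/64

(M^6)[0][0] is the top entry after applying M 6 times to the unit state (1, 0, 0). Equivalently it is h_{8} for the auxiliary sequence (h_n) obeying the same recurrence with h_2 = 1 and h_i = 0 for 0 ≤ i < 2:
h_3 = 1/2·1 + 1/2·0 + 1·0 = 1/2
h_4 = 1/2·1/2 + 1/2·1 + 1·0 = 3/4
h_5 = 1/2·3/4 + 1/2·1/2 + 1·1 = 13/8
h_6 = 1/2·13/8 + 1/2·3/4 + 1·1/2 = 27/16
h_7 = 1/2·27/16 + 1/2·13/8 + 1·3/4 = 77/32
h_8 = 1/2·77/32 + 1/2·27/16 + 1·13/8 = 235/64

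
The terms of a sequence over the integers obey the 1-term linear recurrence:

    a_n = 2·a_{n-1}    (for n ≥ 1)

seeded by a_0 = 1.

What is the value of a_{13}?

8192

a_1 = 2·1 = 2
a_2 = 2·2 = 4
a_3 = 2·4 = 8
a_4 = 2·8 = 16
a_5 = 2·16 = 32
a_6 = 2·32 = 64
a_7 = 2·64 = 128
a_8 = 2·128 = 256
a_9 = 2·256 = 512
a_10 = 2·512 = 1024
a_11 = 2·1024 = 2048
a_12 = 2·2048 = 4096
a_13 = 2·4096 = 8192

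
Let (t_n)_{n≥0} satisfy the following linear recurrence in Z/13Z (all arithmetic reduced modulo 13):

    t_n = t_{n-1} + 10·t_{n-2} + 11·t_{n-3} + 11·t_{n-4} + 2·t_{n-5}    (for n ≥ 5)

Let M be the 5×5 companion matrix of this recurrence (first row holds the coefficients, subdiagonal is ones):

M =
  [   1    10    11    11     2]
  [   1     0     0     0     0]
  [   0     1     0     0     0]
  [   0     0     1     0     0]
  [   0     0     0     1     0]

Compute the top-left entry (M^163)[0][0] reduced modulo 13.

(M^163)[0][0] is the top entry after applying M 163 times to the unit state (1, 0, 0, 0, 0). Equivalently it is h_{167} for the auxiliary sequence (h_n) obeying the same recurrence with h_4 = 1 and h_i = 0 for 0 ≤ i < 4:
h_5 = 1·1 + 10·0 + 11·0 + 11·0 + 2·0 = 1
h_6 = 1·1 + 10·1 + 11·0 + 11·0 + 2·0 = 11
h_7 = 1·11 + 10·1 + 11·1 + 11·0 + 2·0 = 6
h_8 = 1·6 + 10·11 + 11·1 + 11·1 + 2·0 = 8
h_9 = 1·8 + 10·6 + 11·11 + 11·1 + 2·1 = 7
h_10 = 1·7 + 10·8 + 11·6 + 11·11 + 2·1 = 3
Continuing the recurrence:
  h_11 = 2;  h_12 = 1;  h_13 = 4;  h_14 = 5;  h_15 = 6;  h_16 = 11
  h_17 = 3;  h_18 = 8;  h_19 = 1;  h_20 = 0;  h_21 = 10;  h_22 = 11
  h_23 = 8;  h_24 = 9;  h_25 = 8;  h_26 = 2;  h_27 = 5;  h_28 = 7
  h_29 = 3;  h_30 = 10;  h_31 = 7;  h_32 = 6;  h_33 = 12;  h_34 = 5
  h_35 = 2;  h_36 = 4;  h_37 = 2;  h_38 = 0;  h_39 = 5;  h_40 = 10
  h_41 = 12;  h_42 = 2;  h_43 = 1;  h_44 = 0;  h_45 = 2;  h_46 = 7
  h_47 = 3;  h_48 = 6;  h_49 = 5;  h_50 = 10;  h_51 = 4;  h_52 = 10
  h_53 = 6;  h_54 = 10;  h_55 = 10;  h_56 = 8;  h_57 = 5;  h_58 = 5
  h_59 = 0;  h_60 = 5;  h_61 = 1;  h_62 = 12;  h_63 = 9;  h_64 = 0
  h_65 = 9;  h_66 = 8;  h_67 = 0;  h_68 = 2;  h_69 = 7;  h_70 = 3
  h_71 = 7;  h_72 = 6;  h_73 = 8;  h_74 = 10;  h_75 = 5;  h_76 = 0
  h_77 = 0;  h_78 = 12;  h_79 = 9;  h_80 = 9;  h_81 = 10;  h_82 = 6
  h_83 = 3;  h_84 = 4;  h_85 = 7;  h_86 = 10;  h_87 = 0;  h_88 = 6
  h_89 = 6;  h_90 = 8;  h_91 = 11;  h_92 = 2;  h_93 = 5;  h_94 = 12
  h_95 = 0;  h_96 = 11;  h_97 = 7;  h_98 = 12;  h_99 = 6;  h_100 = 12
  h_101 = 4;  h_102 = 11;  h_103 = 0;  h_104 = 12;  h_105 = 6;  h_106 = 8
  h_107 = 1;  h_108 = 6;  h_109 = 12;  h_110 = 1;  h_111 = 6;  h_112 = 8
  h_113 = 2;  h_114 = 1;  h_115 = 8;  h_116 = 10;  h_117 = 9;  h_118 = 4
  h_119 = 8;  h_120 = 0;  h_121 = 9;  h_122 = 3;  h_123 = 7;  h_124 = 9
  h_125 = 3;  h_126 = 0;  h_127 = 4;  h_128 = 7;  h_129 = 7;  h_130 = 10
  h_131 = 6;  h_132 = 8;  h_133 = 9;  h_134 = 6;  h_135 = 10;  h_136 = 9
  h_137 = 4;  h_138 = 2;  h_139 = 3;  h_140 = 4;  h_141 = 1;  h_142 = 0
  h_143 = 0;  h_144 = 9;  h_145 = 2;  h_146 = 3;  h_147 = 5;  h_148 = 0
  h_149 = 6;  h_150 = 7;  h_151 = 11;  h_152 = 1;  h_153 = 7;  h_154 = 6
  h_155 = 1;  h_156 = 2;  h_157 = 1;  h_158 = 8;  h_159 = 11;  h_160 = 9
  h_161 = 1;  h_162 = 3;  h_163 = 2;  h_164 = 8;  h_165 = 12
h_166 = 1·12 + 10·8 + 11·2 + 11·3 + 2·1 = 6
h_167 = 1·6 + 10·12 + 11·8 + 11·2 + 2·3 = 8

8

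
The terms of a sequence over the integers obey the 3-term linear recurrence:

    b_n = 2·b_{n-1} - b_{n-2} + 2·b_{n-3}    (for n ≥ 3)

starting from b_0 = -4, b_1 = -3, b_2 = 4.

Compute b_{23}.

3

b_3 = 2·4 + -1·-3 + 2·-4 = 3
b_4 = 2·3 + -1·4 + 2·-3 = -4
b_5 = 2·-4 + -1·3 + 2·4 = -3
b_6 = 2·-3 + -1·-4 + 2·3 = 4
(b_4, b_5, b_6) = (-4, -3, 4) = (b_0, b_1, b_2), so the sequence has period 4.
23 ≡ 3 (mod 4), hence b_23 = b_3 = 3.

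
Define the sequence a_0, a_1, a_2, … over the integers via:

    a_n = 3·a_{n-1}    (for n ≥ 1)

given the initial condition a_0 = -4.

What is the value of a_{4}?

a_1 = 3·-4 = -12
a_2 = 3·-12 = -36
a_3 = 3·-36 = -108
a_4 = 3·-108 = -324

-324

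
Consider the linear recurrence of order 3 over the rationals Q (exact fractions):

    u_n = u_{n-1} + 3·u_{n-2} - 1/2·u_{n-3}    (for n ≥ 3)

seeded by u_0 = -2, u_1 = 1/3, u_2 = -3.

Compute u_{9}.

u_3 = 1·-3 + 3·1/3 + -1/2·-2 = -1
u_4 = 1·-1 + 3·-3 + -1/2·1/3 = -61/6
u_5 = 1·-61/6 + 3·-1 + -1/2·-3 = -35/3
u_6 = 1·-35/3 + 3·-61/6 + -1/2·-1 = -125/3
u_7 = 1·-125/3 + 3·-35/3 + -1/2·-61/6 = -859/12
u_8 = 1·-859/12 + 3·-125/3 + -1/2·-35/3 = -763/4
u_9 = 1·-763/4 + 3·-859/12 + -1/2·-125/3 = -1154/3

-1154/3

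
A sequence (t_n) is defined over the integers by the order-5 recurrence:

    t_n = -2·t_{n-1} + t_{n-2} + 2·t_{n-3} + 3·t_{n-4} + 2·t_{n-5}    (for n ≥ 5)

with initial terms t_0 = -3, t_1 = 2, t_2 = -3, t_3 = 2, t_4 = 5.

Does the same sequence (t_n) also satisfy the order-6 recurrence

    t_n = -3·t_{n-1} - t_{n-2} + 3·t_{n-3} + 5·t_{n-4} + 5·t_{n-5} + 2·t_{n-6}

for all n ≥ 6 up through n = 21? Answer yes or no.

Terms t_0..t_21: -3, 2, -3, 2, 5, -14, 32, -68, 159, -354, 799, -1774, 3980, -8880, 19881, -44406, 99325, -221974, 496344, -1109468, 2480495, -5545042
n=6: candidate gives 32, actual t_6 = 32 ✓
n=7: candidate gives -68, actual t_7 = -68 ✓
n=8: candidate gives 159, actual t_8 = 159 ✓
n=9: candidate gives -354, actual t_9 = -354 ✓
n=10: candidate gives 799, actual t_10 = 799 ✓
n=11: candidate gives -1774, actual t_11 = -1774 ✓
n=12: candidate gives 3980, actual t_12 = 3980 ✓
n=13: candidate gives -8880, actual t_13 = -8880 ✓
n=14: candidate gives 19881, actual t_14 = 19881 ✓
n=15: candidate gives -44406, actual t_15 = -44406 ✓
n=16: candidate gives 99325, actual t_16 = 99325 ✓
n=17: candidate gives -221974, actual t_17 = -221974 ✓
n=18: candidate gives 496344, actual t_18 = 496344 ✓
n=19: candidate gives -1109468, actual t_19 = -1109468 ✓
n=20: candidate gives 2480495, actual t_20 = 2480495 ✓
n=21: candidate gives -5545042, actual t_21 = -5545042 ✓

yes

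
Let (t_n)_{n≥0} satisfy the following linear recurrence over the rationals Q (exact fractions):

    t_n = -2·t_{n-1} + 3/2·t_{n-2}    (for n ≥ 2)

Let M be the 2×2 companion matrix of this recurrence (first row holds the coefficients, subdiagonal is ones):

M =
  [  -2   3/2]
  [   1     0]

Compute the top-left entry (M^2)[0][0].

(M^2)[0][0] is the top entry after applying M 2 times to the unit state (1, 0). Equivalently it is h_{3} for the auxiliary sequence (h_n) obeying the same recurrence with h_1 = 1 and h_i = 0 for 0 ≤ i < 1:
h_2 = -2·1 + 3/2·0 = -2
h_3 = -2·-2 + 3/2·1 = 11/2

11/2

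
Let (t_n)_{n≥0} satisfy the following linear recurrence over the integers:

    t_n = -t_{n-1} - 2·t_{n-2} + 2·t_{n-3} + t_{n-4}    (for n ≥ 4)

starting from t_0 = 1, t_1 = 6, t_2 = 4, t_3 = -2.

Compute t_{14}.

2340

t_4 = -1·-2 + -2·4 + 2·6 + 1·1 = 7
t_5 = -1·7 + -2·-2 + 2·4 + 1·6 = 11
t_6 = -1·11 + -2·7 + 2·-2 + 1·4 = -25
t_7 = -1·-25 + -2·11 + 2·7 + 1·-2 = 15
t_8 = -1·15 + -2·-25 + 2·11 + 1·7 = 64
t_9 = -1·64 + -2·15 + 2·-25 + 1·11 = -133
t_10 = -1·-133 + -2·64 + 2·15 + 1·-25 = 10
t_11 = -1·10 + -2·-133 + 2·64 + 1·15 = 399
t_12 = -1·399 + -2·10 + 2·-133 + 1·64 = -621
t_13 = -1·-621 + -2·399 + 2·10 + 1·-133 = -290
t_14 = -1·-290 + -2·-621 + 2·399 + 1·10 = 2340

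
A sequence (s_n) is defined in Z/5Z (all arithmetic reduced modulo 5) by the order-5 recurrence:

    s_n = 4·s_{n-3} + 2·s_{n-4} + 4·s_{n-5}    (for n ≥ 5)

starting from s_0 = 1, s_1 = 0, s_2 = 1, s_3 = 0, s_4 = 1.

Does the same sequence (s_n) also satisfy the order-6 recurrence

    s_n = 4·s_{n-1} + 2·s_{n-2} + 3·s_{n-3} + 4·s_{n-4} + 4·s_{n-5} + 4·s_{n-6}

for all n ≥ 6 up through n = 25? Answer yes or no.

no

Terms s_0..s_25: 1, 0, 1, 0, 1, 3, 2, 3, 4, 3, 3, 0, 2, 4, 3, 0, 0, 3, 2, 2, 2, 4, 4, 0, 3, 2
n=6: candidate gives 2, actual s_6 = 2 ✓
n=7: candidate gives 1, actual s_7 = 3 ✗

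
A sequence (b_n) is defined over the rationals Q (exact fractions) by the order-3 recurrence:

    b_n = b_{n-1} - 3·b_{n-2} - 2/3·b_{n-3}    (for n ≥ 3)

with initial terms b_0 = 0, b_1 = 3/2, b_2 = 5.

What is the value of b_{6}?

155/6

b_3 = 1·5 + -3·3/2 + -2/3·0 = 1/2
b_4 = 1·1/2 + -3·5 + -2/3·3/2 = -31/2
b_5 = 1·-31/2 + -3·1/2 + -2/3·5 = -61/3
b_6 = 1·-61/3 + -3·-31/2 + -2/3·1/2 = 155/6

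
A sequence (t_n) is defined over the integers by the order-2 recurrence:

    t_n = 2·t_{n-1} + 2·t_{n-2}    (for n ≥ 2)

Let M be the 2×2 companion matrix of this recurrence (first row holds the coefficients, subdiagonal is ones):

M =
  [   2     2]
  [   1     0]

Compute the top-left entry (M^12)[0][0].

(M^12)[0][0] is the top entry after applying M 12 times to the unit state (1, 0). Equivalently it is h_{13} for the auxiliary sequence (h_n) obeying the same recurrence with h_1 = 1 and h_i = 0 for 0 ≤ i < 1:
h_2 = 2·1 + 2·0 = 2
h_3 = 2·2 + 2·1 = 6
h_4 = 2·6 + 2·2 = 16
h_5 = 2·16 + 2·6 = 44
h_6 = 2·44 + 2·16 = 120
h_7 = 2·120 + 2·44 = 328
h_8 = 2·328 + 2·120 = 896
h_9 = 2·896 + 2·328 = 2448
h_10 = 2·2448 + 2·896 = 6688
h_11 = 2·6688 + 2·2448 = 18272
h_12 = 2·18272 + 2·6688 = 49920
h_13 = 2·49920 + 2·18272 = 136384

136384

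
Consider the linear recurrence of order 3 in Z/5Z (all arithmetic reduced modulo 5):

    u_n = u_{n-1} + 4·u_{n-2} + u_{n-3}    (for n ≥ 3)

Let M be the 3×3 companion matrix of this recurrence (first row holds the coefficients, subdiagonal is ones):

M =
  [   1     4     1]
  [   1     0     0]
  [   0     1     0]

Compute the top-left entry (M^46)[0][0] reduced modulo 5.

(M^46)[0][0] is the top entry after applying M 46 times to the unit state (1, 0, 0). Equivalently it is h_{48} for the auxiliary sequence (h_n) obeying the same recurrence with h_2 = 1 and h_i = 0 for 0 ≤ i < 2:
h_3 = 1·1 + 4·0 + 1·0 = 1
h_4 = 1·1 + 4·1 + 1·0 = 0
h_5 = 1·0 + 4·1 + 1·1 = 0
h_6 = 1·0 + 4·0 + 1·1 = 1
(h_4, h_5, h_6) = (0, 0, 1) = (h_0, h_1, h_2), so the sequence has period 4.
48 ≡ 0 (mod 4), hence h_48 = h_0 = 0.

0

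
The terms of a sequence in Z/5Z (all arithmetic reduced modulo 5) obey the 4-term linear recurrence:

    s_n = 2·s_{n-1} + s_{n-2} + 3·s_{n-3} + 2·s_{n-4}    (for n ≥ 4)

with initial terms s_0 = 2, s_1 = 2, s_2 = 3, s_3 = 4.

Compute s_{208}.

s_4 = 2·4 + 1·3 + 3·2 + 2·2 = 1
s_5 = 2·1 + 1·4 + 3·3 + 2·2 = 4
s_6 = 2·4 + 1·1 + 3·4 + 2·3 = 2
s_7 = 2·2 + 1·4 + 3·1 + 2·4 = 4
s_8 = 2·4 + 1·2 + 3·4 + 2·1 = 4
s_9 = 2·4 + 1·4 + 3·2 + 2·4 = 1
Continuing the recurrence:
  s_10 = 2;  s_11 = 0;  s_12 = 3;  s_13 = 4;  s_14 = 0;  s_15 = 3
  s_16 = 4;  s_17 = 4;  s_18 = 1;  s_19 = 4;  s_20 = 4;  s_21 = 3
  s_22 = 4;  s_23 = 1;  s_24 = 3;  s_25 = 0;  s_26 = 4;  s_27 = 4
  s_28 = 3;  s_29 = 2;  s_30 = 2;  s_31 = 3;  s_32 = 0;  s_33 = 3
  s_34 = 4;  s_35 = 2;  s_36 = 2;  s_37 = 4;  s_38 = 4;  s_39 = 2
  s_40 = 4;  s_41 = 0;  s_42 = 3;  s_43 = 2;  s_44 = 0;  s_45 = 1
  s_46 = 4;  s_47 = 3;  s_48 = 3;  s_49 = 3;  s_50 = 1;  s_51 = 0
  s_52 = 1;  s_53 = 1;  s_54 = 0;  s_55 = 4;  s_56 = 3;  s_57 = 2
  s_58 = 4;  s_59 = 2;  s_60 = 0;  s_61 = 3;  s_62 = 0;  s_63 = 2
  s_64 = 3;  s_65 = 4;  s_66 = 2;  s_67 = 1;  s_68 = 2;  s_69 = 4
  s_70 = 2;  s_71 = 1;  s_72 = 0;  s_73 = 0;  s_74 = 2;  s_75 = 1
  s_76 = 4;  s_77 = 0;  s_78 = 1;  s_79 = 1;  s_80 = 1;  s_81 = 1
  s_82 = 3;  s_83 = 2;  s_84 = 2;  s_85 = 2;  s_86 = 3;  s_87 = 3
  s_88 = 4;  s_89 = 4;  s_90 = 2;  s_91 = 1;  s_92 = 4;  s_93 = 3
  s_94 = 2;  s_95 = 1;  s_96 = 1;  s_97 = 0;  s_98 = 3;  s_99 = 1
  s_100 = 2;  s_101 = 4;  s_102 = 4;  s_103 = 0;  s_104 = 0;  s_105 = 0
  s_106 = 3;  s_107 = 1;  s_108 = 0;  s_109 = 0;  s_110 = 4;  s_111 = 0
  s_112 = 4;  s_113 = 0;  s_114 = 2;  s_115 = 1;  s_116 = 2;  s_117 = 1
  s_118 = 1;  s_119 = 1;  s_120 = 0;  s_121 = 1;  s_122 = 2;  s_123 = 2
  s_124 = 4;  s_125 = 3;  s_126 = 0;  s_127 = 4;  s_128 = 0;  s_129 = 0
  s_130 = 2;  s_131 = 2;  s_132 = 1;  s_133 = 0;  s_134 = 1;  s_135 = 4
  s_136 = 1;  s_137 = 4;  s_138 = 3;  s_139 = 1;  s_140 = 4;  s_141 = 1
  s_142 = 0;  s_143 = 0;  s_144 = 1;  s_145 = 4;  s_146 = 4;  s_147 = 0
  s_148 = 3;  s_149 = 1;  s_150 = 3;  s_151 = 1;  s_152 = 4;  s_153 = 0
  s_154 = 3;  s_155 = 0;  s_156 = 1;  s_157 = 1;  s_158 = 4;  s_159 = 2
  s_160 = 3;  s_161 = 2;  s_162 = 1;  s_163 = 2;  s_164 = 2;  s_165 = 3
  s_166 = 1;  s_167 = 0;  s_168 = 4;  s_169 = 2;  s_170 = 0;  s_171 = 4
  s_172 = 2;  s_173 = 2;  s_174 = 3;  s_175 = 2;  s_176 = 2;  s_177 = 4
  s_178 = 2;  s_179 = 3;  s_180 = 4;  s_181 = 0;  s_182 = 2;  s_183 = 2
  s_184 = 4;  s_185 = 1;  s_186 = 1;  s_187 = 4;  s_188 = 0;  s_189 = 4
  s_190 = 2;  s_191 = 1;  s_192 = 1;  s_193 = 2;  s_194 = 2;  s_195 = 1
  s_196 = 2;  s_197 = 0;  s_198 = 4;  s_199 = 1;  s_200 = 0;  s_201 = 3
  s_202 = 2;  s_203 = 4;  s_204 = 4;  s_205 = 4;  s_206 = 3
s_207 = 2·3 + 1·4 + 3·4 + 2·4 = 0
s_208 = 2·0 + 1·3 + 3·4 + 2·4 = 3

3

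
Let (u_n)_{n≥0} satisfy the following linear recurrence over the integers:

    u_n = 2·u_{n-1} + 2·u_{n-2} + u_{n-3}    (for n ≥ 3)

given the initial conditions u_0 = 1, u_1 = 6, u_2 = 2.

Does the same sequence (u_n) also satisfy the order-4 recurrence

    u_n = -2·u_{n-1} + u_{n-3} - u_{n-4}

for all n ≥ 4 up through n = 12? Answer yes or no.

no

Terms u_0..u_12: 1, 6, 2, 17, 44, 124, 353, 998, 2826, 8001, 22652, 64132, 181569
n=4: candidate gives -29, actual u_4 = 44 ✗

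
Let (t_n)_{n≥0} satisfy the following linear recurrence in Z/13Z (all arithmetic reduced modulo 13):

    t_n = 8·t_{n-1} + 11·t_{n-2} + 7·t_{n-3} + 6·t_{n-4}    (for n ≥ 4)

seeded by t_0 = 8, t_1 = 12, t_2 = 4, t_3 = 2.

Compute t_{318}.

t_4 = 8·2 + 11·4 + 7·12 + 6·8 = 10
t_5 = 8·10 + 11·2 + 7·4 + 6·12 = 7
t_6 = 8·7 + 11·10 + 7·2 + 6·4 = 9
t_7 = 8·9 + 11·7 + 7·10 + 6·2 = 10
t_8 = 8·10 + 11·9 + 7·7 + 6·10 = 2
t_9 = 8·2 + 11·10 + 7·9 + 6·7 = 10
Continuing the recurrence:
  t_10 = 5;  t_11 = 3;  t_12 = 5;  t_13 = 12;  t_14 = 7;  t_15 = 7
  t_16 = 0;  t_17 = 3;  t_18 = 11;  t_19 = 7;  t_20 = 3;  t_21 = 1
  t_22 = 0;  t_23 = 9;  t_24 = 6;  t_25 = 10;  t_26 = 1;  t_27 = 6
  t_28 = 9;  t_29 = 10;  t_30 = 6;  t_31 = 10;  t_32 = 10;  t_33 = 6
  t_34 = 4;  t_35 = 7;  t_36 = 7;  t_37 = 2;  t_38 = 10;  t_39 = 11
  t_40 = 7;  t_41 = 12;  t_42 = 11;  t_43 = 10;  t_44 = 2;  t_45 = 2
  t_46 = 5;  t_47 = 6;  t_48 = 12;  t_49 = 1;  t_50 = 4;  t_51 = 7
  t_52 = 10;  t_53 = 9;  t_54 = 8;  t_55 = 2;  t_56 = 6;  t_57 = 11
  t_58 = 8;  t_59 = 5;  t_60 = 7;  t_61 = 12;  t_62 = 9;  t_63 = 10
  t_64 = 6;  t_65 = 7;  t_66 = 12;  t_67 = 2;  t_68 = 12;  t_69 = 10
  t_70 = 12;  t_71 = 3;  t_72 = 12;  t_73 = 0;  t_74 = 4;  t_75 = 4
  t_76 = 5;  t_77 = 8;  t_78 = 2;  t_79 = 7;  t_80 = 8;  t_81 = 8
  t_82 = 5;  t_83 = 5;  t_84 = 4;  t_85 = 1;  t_86 = 0;  t_87 = 4
  t_88 = 11;  t_89 = 8;  t_90 = 5;  t_91 = 8;  t_92 = 7;  t_93 = 6
  t_94 = 3;  t_95 = 5;  t_96 = 1;  t_97 = 3;  t_98 = 10;  t_99 = 7
  t_100 = 11;  t_101 = 6;  t_102 = 5;  t_103 = 4;  t_104 = 0;  t_105 = 11
  t_106 = 3;  t_107 = 0;  t_108 = 6;  t_109 = 5;  t_110 = 7;  t_111 = 10
  t_112 = 7;  t_113 = 11;  t_114 = 4;  t_115 = 2;  t_116 = 10;  t_117 = 1
  t_118 = 0;  t_119 = 2;  t_120 = 5;  t_121 = 3;  t_122 = 2;  t_123 = 5
  t_124 = 9;  t_125 = 3;  t_126 = 1;  t_127 = 4;  t_128 = 1;  t_129 = 12
  t_130 = 11;  t_131 = 4;  t_132 = 9;  t_133 = 5;  t_134 = 12;  t_135 = 4
  t_136 = 6;  t_137 = 11;  t_138 = 7;  t_139 = 9;  t_140 = 2;  t_141 = 9
  t_142 = 4;  t_143 = 4;  t_144 = 8;  t_145 = 8;  t_146 = 9;  t_147 = 6
  t_148 = 4;  t_149 = 1;  t_150 = 5;  t_151 = 11;  t_152 = 5;  t_153 = 7
  t_154 = 10;  t_155 = 11;  t_156 = 4;  t_157 = 5;  t_158 = 0;  t_159 = 6
  t_160 = 3;  t_161 = 3;  t_162 = 8;  t_163 = 11;  t_164 = 7;  t_165 = 4
  t_166 = 0;  t_167 = 3;  t_168 = 3;  t_169 = 3;  t_170 = 0;  t_171 = 7
  t_172 = 4;  t_173 = 10;  t_174 = 4;  t_175 = 4;  t_176 = 1;  t_177 = 10
  t_178 = 0;  t_179 = 11;  t_180 = 8;  t_181 = 11;  t_182 = 6;  t_183 = 5
  t_184 = 10;  t_185 = 9;  t_186 = 6;  t_187 = 0;  t_188 = 7;  t_189 = 9
  t_190 = 3;  t_191 = 3;  t_192 = 6;  t_193 = 0;  t_194 = 1;  t_195 = 3
  t_196 = 6;  t_197 = 10;  t_198 = 4;  t_199 = 7;  t_200 = 11;  t_201 = 6
  t_202 = 8;  t_203 = 2;  t_204 = 4;  t_205 = 3;  t_206 = 0;  t_207 = 8
  t_208 = 5;  t_209 = 3;  t_210 = 5;  t_211 = 0;  t_212 = 2;  t_213 = 4
  t_214 = 6;  t_215 = 2;  t_216 = 5;  t_217 = 11;  t_218 = 11;  t_219 = 9
  t_220 = 1;  t_221 = 3;  t_222 = 8;  t_223 = 2;  t_224 = 1;  t_225 = 0
  t_226 = 8;  t_227 = 5;  t_228 = 4;  t_229 = 0;  t_230 = 10;  t_231 = 8
  t_232 = 3;  t_233 = 0;  t_234 = 6;  t_235 = 0;  t_236 = 6;  t_237 = 12
  t_238 = 3;  t_239 = 3;  t_240 = 8;  t_241 = 8;  t_242 = 9;  t_243 = 0
  t_244 = 8;  t_245 = 6;  t_246 = 8;  t_247 = 4;  t_248 = 2;  t_249 = 9
  t_250 = 1;  t_251 = 2;  t_252 = 11;  t_253 = 2;  t_254 = 1;  t_255 = 2
  t_256 = 3;  t_257 = 0;  t_258 = 1;  t_259 = 2;  t_260 = 6;  t_261 = 12
  t_262 = 0;  t_263 = 4;  t_264 = 9;  t_265 = 6;  t_266 = 6;  t_267 = 6
  t_268 = 2;  t_269 = 4;  t_270 = 2;  t_271 = 6;  t_272 = 6;  t_273 = 9
  t_274 = 10;  t_275 = 10;  t_276 = 3;  t_277 = 11;  t_278 = 4;  t_279 = 0
  t_280 = 9;  t_281 = 10;  t_282 = 8;  t_283 = 3;  t_284 = 2;  t_285 = 9
  t_286 = 7;  t_287 = 5;  t_288 = 10;  t_289 = 4;  t_290 = 11;  t_291 = 11
  t_292 = 11;  t_293 = 11;  t_294 = 1;  t_295 = 12;  t_296 = 3;  t_297 = 8
  t_298 = 5;  t_299 = 0;  t_300 = 12;  t_301 = 10;  t_302 = 8;  t_303 = 11
  t_304 = 6;  t_305 = 12;  t_306 = 1;  t_307 = 1;  t_308 = 9;  t_309 = 6
  t_310 = 4;  t_311 = 11;  t_312 = 7;  t_313 = 7;  t_314 = 0;  t_315 = 10
  t_316 = 2
t_317 = 8·2 + 11·10 + 7·0 + 6·7 = 12
t_318 = 8·12 + 11·2 + 7·10 + 6·0 = 6

6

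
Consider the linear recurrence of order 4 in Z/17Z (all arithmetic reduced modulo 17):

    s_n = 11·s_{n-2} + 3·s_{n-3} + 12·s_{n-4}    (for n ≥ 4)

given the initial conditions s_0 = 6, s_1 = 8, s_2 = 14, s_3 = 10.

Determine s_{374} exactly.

s_4 = 0·10 + 11·14 + 3·8 + 12·6 = 12
s_5 = 0·12 + 11·10 + 3·14 + 12·8 = 10
s_6 = 0·10 + 11·12 + 3·10 + 12·14 = 7
s_7 = 0·7 + 11·10 + 3·12 + 12·10 = 11
s_8 = 0·11 + 11·7 + 3·10 + 12·12 = 13
s_9 = 0·13 + 11·11 + 3·7 + 12·10 = 7
Continuing the recurrence:
  s_10 = 5;  s_11 = 10;  s_12 = 11;  s_13 = 5;  s_14 = 7;  s_15 = 4
  s_16 = 3;  s_17 = 6;  s_18 = 10;  s_19 = 4;  s_20 = 11;  s_21 = 10
  s_22 = 15;  s_23 = 4;  s_24 = 4;  s_25 = 5;  s_26 = 15;  s_27 = 13
  s_28 = 7;  s_29 = 10;  s_30 = 7;  s_31 = 15;  s_32 = 4;  s_33 = 0
  s_34 = 3;  s_35 = 5;  s_36 = 13;  s_37 = 13;  s_38 = 7;  s_39 = 4
  s_40 = 0;  s_41 = 0;  s_42 = 11;  s_43 = 14;  s_44 = 2;  s_45 = 0
  s_46 = 9;  s_47 = 4;  s_48 = 4;  s_49 = 3;  s_50 = 11;  s_51 = 8
  s_52 = 8;  s_53 = 4;  s_54 = 6;  s_55 = 11;  s_56 = 4;  s_57 = 0
  s_58 = 13;  s_59 = 8;  s_60 = 4;  s_61 = 8;  s_62 = 3;  s_63 = 9
  s_64 = 3;  s_65 = 0;  s_66 = 11;  s_67 = 15;  s_68 = 4;  s_69 = 11
  s_70 = 0;  s_71 = 7;  s_72 = 13;  s_73 = 5;  s_74 = 11;  s_75 = 8
  s_76 = 3;  s_77 = 11;  s_78 = 2;  s_79 = 5;  s_80 = 6;  s_81 = 6
  s_82 = 3;  s_83 = 8;  s_84 = 4;  s_85 = 16;  s_86 = 2;  s_87 = 12
  s_88 = 16;  s_89 = 7;  s_90 = 15;  s_91 = 14;  s_92 = 4;  s_93 = 11
  s_94 = 11;  s_95 = 12;  s_96 = 15;  s_97 = 8;  s_98 = 10;  s_99 = 5
  s_100 = 8;  s_101 = 11;  s_102 = 2;  s_103 = 1;  s_104 = 15;  s_105 = 13
  s_106 = 5;  s_107 = 13;  s_108 = 2;  s_109 = 8;  s_110 = 2;  s_111 = 12
  s_112 = 2;  s_113 = 13;  s_114 = 14;  s_115 = 4;  s_116 = 13;  s_117 = 4
  s_118 = 0;  s_119 = 12;  s_120 = 15;  s_121 = 10;  s_122 = 14;  s_123 = 10
  s_124 = 7;  s_125 = 0;  s_126 = 3;  s_127 = 5;  s_128 = 15;  s_129 = 13
  s_130 = 12;  s_131 = 10;  s_132 = 11;  s_133 = 13;  s_134 = 6;  s_135 = 7
  s_136 = 16;  s_137 = 13;  s_138 = 14;  s_139 = 3;  s_140 = 11;  s_141 = 10
  s_142 = 9;  s_143 = 9;  s_144 = 6;  s_145 = 8;  s_146 = 14;  s_147 = 10
  s_148 = 12;  s_149 = 10;  s_150 = 7;  s_151 = 11;  s_152 = 13;  s_153 = 7
  s_154 = 5;  s_155 = 10;  s_156 = 11;  s_157 = 5;  s_158 = 7;  s_159 = 4
  s_160 = 3;  s_161 = 6;  s_162 = 10;  s_163 = 4;  s_164 = 11;  s_165 = 10
  s_166 = 15;  s_167 = 4;  s_168 = 4;  s_169 = 5;  s_170 = 15;  s_171 = 13
  s_172 = 7;  s_173 = 10;  s_174 = 7;  s_175 = 15;  s_176 = 4;  s_177 = 0
  s_178 = 3;  s_179 = 5;  s_180 = 13;  s_181 = 13;  s_182 = 7;  s_183 = 4
  s_184 = 0;  s_185 = 0;  s_186 = 11;  s_187 = 14;  s_188 = 2;  s_189 = 0
  s_190 = 9;  s_191 = 4;  s_192 = 4;  s_193 = 3;  s_194 = 11;  s_195 = 8
  s_196 = 8;  s_197 = 4;  s_198 = 6;  s_199 = 11;  s_200 = 4;  s_201 = 0
  s_202 = 13;  s_203 = 8;  s_204 = 4;  s_205 = 8;  s_206 = 3;  s_207 = 9
  s_208 = 3;  s_209 = 0;  s_210 = 11;  s_211 = 15;  s_212 = 4;  s_213 = 11
  s_214 = 0;  s_215 = 7;  s_216 = 13;  s_217 = 5;  s_218 = 11;  s_219 = 8
  s_220 = 3;  s_221 = 11;  s_222 = 2;  s_223 = 5;  s_224 = 6;  s_225 = 6
  s_226 = 3;  s_227 = 8;  s_228 = 4;  s_229 = 16;  s_230 = 2;  s_231 = 12
  s_232 = 16;  s_233 = 7;  s_234 = 15;  s_235 = 14;  s_236 = 4;  s_237 = 11
  s_238 = 11;  s_239 = 12;  s_240 = 15;  s_241 = 8;  s_242 = 10;  s_243 = 5
  s_244 = 8;  s_245 = 11;  s_246 = 2;  s_247 = 1;  s_248 = 15;  s_249 = 13
  s_250 = 5;  s_251 = 13;  s_252 = 2;  s_253 = 8;  s_254 = 2;  s_255 = 12
  s_256 = 2;  s_257 = 13;  s_258 = 14;  s_259 = 4;  s_260 = 13;  s_261 = 4
  s_262 = 0;  s_263 = 12;  s_264 = 15;  s_265 = 10;  s_266 = 14;  s_267 = 10
  s_268 = 7;  s_269 = 0;  s_270 = 3;  s_271 = 5;  s_272 = 15;  s_273 = 13
  s_274 = 12;  s_275 = 10;  s_276 = 11;  s_277 = 13;  s_278 = 6;  s_279 = 7
  s_280 = 16;  s_281 = 13;  s_282 = 14;  s_283 = 3;  s_284 = 11;  s_285 = 10
  s_286 = 9;  s_287 = 9;  s_288 = 6;  s_289 = 8;  s_290 = 14;  s_291 = 10
  s_292 = 12;  s_293 = 10;  s_294 = 7;  s_295 = 11;  s_296 = 13;  s_297 = 7
  s_298 = 5;  s_299 = 10;  s_300 = 11;  s_301 = 5;  s_302 = 7;  s_303 = 4
  s_304 = 3;  s_305 = 6;  s_306 = 10;  s_307 = 4;  s_308 = 11;  s_309 = 10
  s_310 = 15;  s_311 = 4;  s_312 = 4;  s_313 = 5;  s_314 = 15;  s_315 = 13
  s_316 = 7;  s_317 = 10;  s_318 = 7;  s_319 = 15;  s_320 = 4;  s_321 = 0
  s_322 = 3;  s_323 = 5;  s_324 = 13;  s_325 = 13;  s_326 = 7;  s_327 = 4
  s_328 = 0;  s_329 = 0;  s_330 = 11;  s_331 = 14;  s_332 = 2;  s_333 = 0
  s_334 = 9;  s_335 = 4;  s_336 = 4;  s_337 = 3;  s_338 = 11;  s_339 = 8
  s_340 = 8;  s_341 = 4;  s_342 = 6;  s_343 = 11;  s_344 = 4;  s_345 = 0
  s_346 = 13;  s_347 = 8;  s_348 = 4;  s_349 = 8;  s_350 = 3;  s_351 = 9
  s_352 = 3;  s_353 = 0;  s_354 = 11;  s_355 = 15;  s_356 = 4;  s_357 = 11
  s_358 = 0;  s_359 = 7;  s_360 = 13;  s_361 = 5;  s_362 = 11;  s_363 = 8
  s_364 = 3;  s_365 = 11;  s_366 = 2;  s_367 = 5;  s_368 = 6;  s_369 = 6
  s_370 = 3;  s_371 = 8;  s_372 = 4
s_373 = 0·4 + 11·8 + 3·3 + 12·6 = 16
s_374 = 0·16 + 11·4 + 3·8 + 12·3 = 2

2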